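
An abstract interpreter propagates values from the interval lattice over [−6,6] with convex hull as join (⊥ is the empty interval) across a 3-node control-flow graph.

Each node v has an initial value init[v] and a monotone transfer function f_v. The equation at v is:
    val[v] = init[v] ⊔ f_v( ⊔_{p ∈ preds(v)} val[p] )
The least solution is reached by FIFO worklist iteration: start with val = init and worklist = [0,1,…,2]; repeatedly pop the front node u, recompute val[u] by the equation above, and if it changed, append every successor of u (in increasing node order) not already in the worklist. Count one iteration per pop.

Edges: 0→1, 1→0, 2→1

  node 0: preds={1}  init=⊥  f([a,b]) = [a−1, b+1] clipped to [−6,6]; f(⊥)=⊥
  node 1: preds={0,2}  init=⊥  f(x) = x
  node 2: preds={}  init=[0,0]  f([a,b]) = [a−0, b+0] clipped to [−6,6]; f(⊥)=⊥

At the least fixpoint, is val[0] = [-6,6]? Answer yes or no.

yes

Worklist (16 pops):
  #1 pop 0: in=⊥ → ⊥ (no change)
  #2 pop 1: in=[0,0] → [0,0] (was ⊥); enqueue [0]
  #3 pop 2: in=⊥ → [0,0] (no change)
  #4 pop 0: in=[0,0] → [-1,1] (was ⊥); enqueue [1]
  #5 pop 1: in=[-1,1] → [-1,1] (was [0,0]); enqueue [0]
  #6 pop 0: in=[-1,1] → [-2,2] (was [-1,1]); enqueue [1]
  #7 pop 1: in=[-2,2] → [-2,2] (was [-1,1]); enqueue [0]
  #8 pop 0: in=[-2,2] → [-3,3] (was [-2,2]); enqueue [1]
  #9 pop 1: in=[-3,3] → [-3,3] (was [-2,2]); enqueue [0]
  #10 pop 0: in=[-3,3] → [-4,4] (was [-3,3]); enqueue [1]
  #11 pop 1: in=[-4,4] → [-4,4] (was [-3,3]); enqueue [0]
  #12 pop 0: in=[-4,4] → [-5,5] (was [-4,4]); enqueue [1]
  #13 pop 1: in=[-5,5] → [-5,5] (was [-4,4]); enqueue [0]
  #14 pop 0: in=[-5,5] → [-6,6] (was [-5,5]); enqueue [1]
  #15 pop 1: in=[-6,6] → [-6,6] (was [-5,5]); enqueue [0]
  #16 pop 0: in=[-6,6] → [-6,6] (no change)

Fixpoint:
  val[0] = [-6,6]
  val[1] = [-6,6]
  val[2] = [0,0]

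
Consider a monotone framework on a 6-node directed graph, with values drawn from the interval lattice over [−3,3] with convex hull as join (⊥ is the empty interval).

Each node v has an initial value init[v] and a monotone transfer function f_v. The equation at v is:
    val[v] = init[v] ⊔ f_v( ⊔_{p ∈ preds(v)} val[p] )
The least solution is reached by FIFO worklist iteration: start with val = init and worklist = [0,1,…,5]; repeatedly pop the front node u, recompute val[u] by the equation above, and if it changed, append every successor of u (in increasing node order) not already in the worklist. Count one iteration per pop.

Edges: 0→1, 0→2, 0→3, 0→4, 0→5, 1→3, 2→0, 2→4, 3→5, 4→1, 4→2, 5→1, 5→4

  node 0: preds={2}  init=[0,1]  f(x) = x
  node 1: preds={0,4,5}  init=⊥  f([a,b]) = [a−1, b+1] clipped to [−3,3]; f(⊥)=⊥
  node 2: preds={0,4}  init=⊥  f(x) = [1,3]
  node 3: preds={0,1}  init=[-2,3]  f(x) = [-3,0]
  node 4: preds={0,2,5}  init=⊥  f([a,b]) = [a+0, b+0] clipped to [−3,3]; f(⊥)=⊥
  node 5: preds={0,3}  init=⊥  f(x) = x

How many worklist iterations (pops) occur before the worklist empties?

Trace (14 dequeues):
  [1] u=0 | in ⊥ | out [0,1] | ==
  [2] u=1 | in [0,1] | out [-1,2] | prev ⊥ | push {}
  [3] u=2 | in [0,1] | out [1,3] | prev ⊥ | push {0}
  [4] u=3 | in [-1,2] | out [-3,3] | prev [-2,3] | push {}
  [5] u=4 | in [0,3] | out [0,3] | prev ⊥ | push {1,2}
  [6] u=5 | in [-3,3] | out [-3,3] | prev ⊥ | push {4}
  [7] u=0 | in [1,3] | out [0,3] | prev [0,1] | push {3,5}
  [8] u=1 | in [-3,3] | out [-3,3] | prev [-1,2] | push {}
  [9] u=2 | in [0,3] | out [1,3] | ==
  [10] u=4 | in [-3,3] | out [-3,3] | prev [0,3] | push {1,2}
  [11] u=3 | in [-3,3] | out [-3,3] | ==
  [12] u=5 | in [-3,3] | out [-3,3] | ==
  [13] u=1 | in [-3,3] | out [-3,3] | ==
  [14] u=2 | in [-3,3] | out [1,3] | ==

Converged values:
  [0] [0,3]
  [1] [-3,3]
  [2] [1,3]
  [3] [-3,3]
  [4] [-3,3]
  [5] [-3,3]

14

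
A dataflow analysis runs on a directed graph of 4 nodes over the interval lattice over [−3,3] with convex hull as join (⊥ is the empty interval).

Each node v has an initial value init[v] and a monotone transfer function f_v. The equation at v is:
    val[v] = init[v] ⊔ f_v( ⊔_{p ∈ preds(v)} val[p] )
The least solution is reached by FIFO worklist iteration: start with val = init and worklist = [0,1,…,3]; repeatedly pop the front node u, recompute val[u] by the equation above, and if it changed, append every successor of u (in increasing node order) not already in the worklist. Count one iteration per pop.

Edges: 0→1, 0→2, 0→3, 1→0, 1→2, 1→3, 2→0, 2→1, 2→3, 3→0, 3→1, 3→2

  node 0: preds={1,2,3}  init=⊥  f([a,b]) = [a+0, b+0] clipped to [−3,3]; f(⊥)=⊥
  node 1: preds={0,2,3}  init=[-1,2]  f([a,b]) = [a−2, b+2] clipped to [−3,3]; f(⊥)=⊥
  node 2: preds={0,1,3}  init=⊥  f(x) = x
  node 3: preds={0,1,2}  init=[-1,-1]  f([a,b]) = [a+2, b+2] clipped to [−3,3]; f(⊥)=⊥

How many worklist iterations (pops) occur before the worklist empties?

8

Trace (8 dequeues):
  [1] u=0 | in [-1,2] | out [-1,2] | prev ⊥ | push {}
  [2] u=1 | in [-1,2] | out [-3,3] | prev [-1,2] | push {0}
  [3] u=2 | in [-3,3] | out [-3,3] | prev ⊥ | push {1}
  [4] u=3 | in [-3,3] | out [-1,3] | prev [-1,-1] | push {2}
  [5] u=0 | in [-3,3] | out [-3,3] | prev [-1,2] | push {3}
  [6] u=1 | in [-3,3] | out [-3,3] | ==
  [7] u=2 | in [-3,3] | out [-3,3] | ==
  [8] u=3 | in [-3,3] | out [-1,3] | ==

Converged values:
  [0] [-3,3]
  [1] [-3,3]
  [2] [-3,3]
  [3] [-1,3]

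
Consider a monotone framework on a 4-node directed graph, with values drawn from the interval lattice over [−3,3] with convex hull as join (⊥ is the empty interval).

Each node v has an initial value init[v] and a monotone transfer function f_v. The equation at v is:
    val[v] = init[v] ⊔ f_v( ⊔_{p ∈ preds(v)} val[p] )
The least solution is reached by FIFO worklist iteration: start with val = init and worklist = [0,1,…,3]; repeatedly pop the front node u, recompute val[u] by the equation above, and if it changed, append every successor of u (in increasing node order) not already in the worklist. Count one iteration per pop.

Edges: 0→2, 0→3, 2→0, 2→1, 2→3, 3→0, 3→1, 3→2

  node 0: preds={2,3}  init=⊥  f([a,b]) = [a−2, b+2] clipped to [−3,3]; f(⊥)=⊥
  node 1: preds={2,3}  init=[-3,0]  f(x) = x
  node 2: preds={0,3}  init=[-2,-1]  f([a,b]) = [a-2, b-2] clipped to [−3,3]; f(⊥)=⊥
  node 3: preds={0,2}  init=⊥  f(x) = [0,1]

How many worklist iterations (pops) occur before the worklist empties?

Trace (10 dequeues):
  [1] u=0 | in [-2,-1] | out [-3,1] | prev ⊥ | push {}
  [2] u=1 | in [-2,-1] | out [-3,0] | ==
  [3] u=2 | in [-3,1] | out [-3,-1] | prev [-2,-1] | push {0,1}
  [4] u=3 | in [-3,1] | out [0,1] | prev ⊥ | push {2}
  [5] u=0 | in [-3,1] | out [-3,3] | prev [-3,1] | push {3}
  [6] u=1 | in [-3,1] | out [-3,1] | prev [-3,0] | push {}
  [7] u=2 | in [-3,3] | out [-3,1] | prev [-3,-1] | push {0,1}
  [8] u=3 | in [-3,3] | out [0,1] | ==
  [9] u=0 | in [-3,1] | out [-3,3] | ==
  [10] u=1 | in [-3,1] | out [-3,1] | ==

Converged values:
  [0] [-3,3]
  [1] [-3,1]
  [2] [-3,1]
  [3] [0,1]

10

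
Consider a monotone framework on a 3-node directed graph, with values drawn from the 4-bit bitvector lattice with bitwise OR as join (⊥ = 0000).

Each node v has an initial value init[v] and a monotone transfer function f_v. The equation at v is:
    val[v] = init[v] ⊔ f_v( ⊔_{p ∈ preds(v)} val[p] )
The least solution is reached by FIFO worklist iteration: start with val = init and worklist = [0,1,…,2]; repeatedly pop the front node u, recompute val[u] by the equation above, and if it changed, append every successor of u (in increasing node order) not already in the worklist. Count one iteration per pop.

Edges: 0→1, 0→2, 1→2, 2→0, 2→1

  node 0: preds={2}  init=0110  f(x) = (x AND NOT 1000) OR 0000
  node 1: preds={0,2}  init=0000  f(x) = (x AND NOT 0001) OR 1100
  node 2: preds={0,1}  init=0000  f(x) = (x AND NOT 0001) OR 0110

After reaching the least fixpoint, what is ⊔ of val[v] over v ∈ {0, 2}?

1110

Iteration log — 5 steps:
  step 1. node 0  ⊔preds=0000  new=0110  stable
  step 2. node 1  ⊔preds=0110  new=1110  old=0000  +wl: 
  step 3. node 2  ⊔preds=1110  new=1110  old=0000  +wl: 0,1
  step 4. node 0  ⊔preds=1110  new=0110  stable
  step 5. node 1  ⊔preds=1110  new=1110  stable

Least fixpoint reached:
  node 0: 0110
  node 1: 1110
  node 2: 1110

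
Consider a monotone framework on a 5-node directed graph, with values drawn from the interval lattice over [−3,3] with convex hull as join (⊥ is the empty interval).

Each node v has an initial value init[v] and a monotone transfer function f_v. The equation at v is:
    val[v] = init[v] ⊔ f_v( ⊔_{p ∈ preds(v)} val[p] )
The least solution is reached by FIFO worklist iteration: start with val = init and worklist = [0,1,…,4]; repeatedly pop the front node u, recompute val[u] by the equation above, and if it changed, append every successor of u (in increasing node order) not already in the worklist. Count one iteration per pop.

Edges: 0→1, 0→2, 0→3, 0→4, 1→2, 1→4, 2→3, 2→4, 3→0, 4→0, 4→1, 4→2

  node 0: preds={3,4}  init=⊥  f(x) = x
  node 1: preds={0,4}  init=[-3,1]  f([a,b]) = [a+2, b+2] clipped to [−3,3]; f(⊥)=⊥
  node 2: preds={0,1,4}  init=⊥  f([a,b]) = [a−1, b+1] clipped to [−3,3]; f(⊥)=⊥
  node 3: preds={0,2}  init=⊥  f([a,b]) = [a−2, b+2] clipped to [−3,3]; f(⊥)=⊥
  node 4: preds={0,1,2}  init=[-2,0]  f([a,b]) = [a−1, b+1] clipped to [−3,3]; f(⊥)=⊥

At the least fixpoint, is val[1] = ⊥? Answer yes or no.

Worklist (10 pops):
  #1 pop 0: in=[-2,0] → [-2,0] (was ⊥); enqueue []
  #2 pop 1: in=[-2,0] → [-3,2] (was [-3,1]); enqueue []
  #3 pop 2: in=[-3,2] → [-3,3] (was ⊥); enqueue []
  #4 pop 3: in=[-3,3] → [-3,3] (was ⊥); enqueue [0]
  #5 pop 4: in=[-3,3] → [-3,3] (was [-2,0]); enqueue [1,2]
  #6 pop 0: in=[-3,3] → [-3,3] (was [-2,0]); enqueue [3,4]
  #7 pop 1: in=[-3,3] → [-3,3] (was [-3,2]); enqueue []
  #8 pop 2: in=[-3,3] → [-3,3] (no change)
  #9 pop 3: in=[-3,3] → [-3,3] (no change)
  #10 pop 4: in=[-3,3] → [-3,3] (no change)

Fixpoint:
  val[0] = [-3,3]
  val[1] = [-3,3]
  val[2] = [-3,3]
  val[3] = [-3,3]
  val[4] = [-3,3]

no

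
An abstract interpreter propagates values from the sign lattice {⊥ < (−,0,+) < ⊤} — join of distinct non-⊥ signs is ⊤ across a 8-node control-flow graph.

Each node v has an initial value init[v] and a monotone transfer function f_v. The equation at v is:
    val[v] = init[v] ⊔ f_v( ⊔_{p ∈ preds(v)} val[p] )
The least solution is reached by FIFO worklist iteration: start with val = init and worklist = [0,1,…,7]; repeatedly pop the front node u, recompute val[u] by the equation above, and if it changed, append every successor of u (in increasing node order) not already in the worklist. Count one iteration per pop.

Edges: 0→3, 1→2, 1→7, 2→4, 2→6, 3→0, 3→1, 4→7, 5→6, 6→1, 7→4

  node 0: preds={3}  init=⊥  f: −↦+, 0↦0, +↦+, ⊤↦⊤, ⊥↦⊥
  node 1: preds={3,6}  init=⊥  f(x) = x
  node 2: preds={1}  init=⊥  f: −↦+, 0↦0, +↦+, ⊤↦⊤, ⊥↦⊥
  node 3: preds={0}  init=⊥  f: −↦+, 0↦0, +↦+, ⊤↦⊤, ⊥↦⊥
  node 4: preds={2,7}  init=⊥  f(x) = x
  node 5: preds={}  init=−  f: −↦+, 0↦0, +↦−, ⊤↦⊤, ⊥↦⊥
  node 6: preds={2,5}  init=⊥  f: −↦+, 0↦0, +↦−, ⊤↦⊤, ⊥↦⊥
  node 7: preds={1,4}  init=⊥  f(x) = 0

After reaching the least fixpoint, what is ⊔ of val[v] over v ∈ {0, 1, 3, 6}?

Worklist (20 pops):
  #1 pop 0: in=⊥ → ⊥ (no change)
  #2 pop 1: in=⊥ → ⊥ (no change)
  #3 pop 2: in=⊥ → ⊥ (no change)
  #4 pop 3: in=⊥ → ⊥ (no change)
  #5 pop 4: in=⊥ → ⊥ (no change)
  #6 pop 5: in=⊥ → − (no change)
  #7 pop 6: in=− → + (was ⊥); enqueue [1]
  #8 pop 7: in=⊥ → 0 (was ⊥); enqueue [4]
  #9 pop 1: in=+ → + (was ⊥); enqueue [2,7]
  #10 pop 4: in=0 → 0 (was ⊥); enqueue []
  #11 pop 2: in=+ → + (was ⊥); enqueue [4,6]
  #12 pop 7: in=⊤ → 0 (no change)
  #13 pop 4: in=⊤ → ⊤ (was 0); enqueue [7]
  #14 pop 6: in=⊤ → ⊤ (was +); enqueue [1]
  #15 pop 7: in=⊤ → 0 (no change)
  #16 pop 1: in=⊤ → ⊤ (was +); enqueue [2,7]
  #17 pop 2: in=⊤ → ⊤ (was +); enqueue [4,6]
  #18 pop 7: in=⊤ → 0 (no change)
  #19 pop 4: in=⊤ → ⊤ (no change)
  #20 pop 6: in=⊤ → ⊤ (no change)

Fixpoint:
  val[0] = ⊥
  val[1] = ⊤
  val[2] = ⊤
  val[3] = ⊥
  val[4] = ⊤
  val[5] = −
  val[6] = ⊤
  val[7] = 0

⊤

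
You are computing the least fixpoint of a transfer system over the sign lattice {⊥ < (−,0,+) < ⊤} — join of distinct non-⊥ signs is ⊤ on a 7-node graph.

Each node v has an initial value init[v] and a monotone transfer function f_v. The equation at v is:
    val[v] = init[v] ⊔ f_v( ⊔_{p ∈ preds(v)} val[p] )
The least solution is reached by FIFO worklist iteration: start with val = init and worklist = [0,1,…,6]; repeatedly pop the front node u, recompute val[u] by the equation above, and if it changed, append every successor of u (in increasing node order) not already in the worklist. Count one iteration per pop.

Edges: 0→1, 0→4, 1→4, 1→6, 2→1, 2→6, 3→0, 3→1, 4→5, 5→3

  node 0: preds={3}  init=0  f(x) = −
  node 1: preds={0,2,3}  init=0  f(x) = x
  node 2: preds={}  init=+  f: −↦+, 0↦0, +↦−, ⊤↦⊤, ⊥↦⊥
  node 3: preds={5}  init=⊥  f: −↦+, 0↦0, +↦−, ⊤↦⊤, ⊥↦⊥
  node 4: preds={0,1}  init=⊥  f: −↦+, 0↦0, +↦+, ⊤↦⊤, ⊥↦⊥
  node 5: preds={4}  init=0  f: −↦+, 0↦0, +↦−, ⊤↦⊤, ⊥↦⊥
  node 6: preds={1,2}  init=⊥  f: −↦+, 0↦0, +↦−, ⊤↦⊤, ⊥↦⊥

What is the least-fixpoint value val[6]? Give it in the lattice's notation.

Iteration log — 12 steps:
  step 1. node 0  ⊔preds=⊥  new=⊤  old=0  +wl: 
  step 2. node 1  ⊔preds=⊤  new=⊤  old=0  +wl: 
  step 3. node 2  ⊔preds=⊥  new=+  stable
  step 4. node 3  ⊔preds=0  new=0  old=⊥  +wl: 0,1
  step 5. node 4  ⊔preds=⊤  new=⊤  old=⊥  +wl: 
  step 6. node 5  ⊔preds=⊤  new=⊤  old=0  +wl: 3
  step 7. node 6  ⊔preds=⊤  new=⊤  old=⊥  +wl: 
  step 8. node 0  ⊔preds=0  new=⊤  stable
  step 9. node 1  ⊔preds=⊤  new=⊤  stable
  step 10. node 3  ⊔preds=⊤  new=⊤  old=0  +wl: 0,1
  step 11. node 0  ⊔preds=⊤  new=⊤  stable
  step 12. node 1  ⊔preds=⊤  new=⊤  stable

Least fixpoint reached:
  node 0: ⊤
  node 1: ⊤
  node 2: +
  node 3: ⊤
  node 4: ⊤
  node 5: ⊤
  node 6: ⊤

⊤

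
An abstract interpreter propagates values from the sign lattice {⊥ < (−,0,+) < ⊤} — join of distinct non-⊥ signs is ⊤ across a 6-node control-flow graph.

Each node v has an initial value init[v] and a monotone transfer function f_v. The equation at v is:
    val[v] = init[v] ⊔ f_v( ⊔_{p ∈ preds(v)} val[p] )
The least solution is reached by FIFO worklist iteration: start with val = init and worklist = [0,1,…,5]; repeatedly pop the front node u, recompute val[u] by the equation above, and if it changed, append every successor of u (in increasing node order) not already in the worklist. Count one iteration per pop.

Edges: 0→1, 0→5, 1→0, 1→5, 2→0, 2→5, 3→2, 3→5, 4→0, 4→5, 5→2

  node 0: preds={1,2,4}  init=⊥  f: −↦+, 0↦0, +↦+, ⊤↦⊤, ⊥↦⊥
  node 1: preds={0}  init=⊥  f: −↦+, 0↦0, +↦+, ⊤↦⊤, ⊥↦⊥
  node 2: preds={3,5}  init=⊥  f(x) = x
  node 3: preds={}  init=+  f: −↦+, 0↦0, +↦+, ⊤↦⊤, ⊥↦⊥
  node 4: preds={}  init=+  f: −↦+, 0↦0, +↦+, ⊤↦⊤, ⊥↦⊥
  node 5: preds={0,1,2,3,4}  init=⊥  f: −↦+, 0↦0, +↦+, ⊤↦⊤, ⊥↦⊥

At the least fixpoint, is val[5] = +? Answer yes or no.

yes

Iteration log — 8 steps:
  step 1. node 0  ⊔preds=+  new=+  old=⊥  +wl: 
  step 2. node 1  ⊔preds=+  new=+  old=⊥  +wl: 0
  step 3. node 2  ⊔preds=+  new=+  old=⊥  +wl: 
  step 4. node 3  ⊔preds=⊥  new=+  stable
  step 5. node 4  ⊔preds=⊥  new=+  stable
  step 6. node 5  ⊔preds=+  new=+  old=⊥  +wl: 2
  step 7. node 0  ⊔preds=+  new=+  stable
  step 8. node 2  ⊔preds=+  new=+  stable

Least fixpoint reached:
  node 0: +
  node 1: +
  node 2: +
  node 3: +
  node 4: +
  node 5: +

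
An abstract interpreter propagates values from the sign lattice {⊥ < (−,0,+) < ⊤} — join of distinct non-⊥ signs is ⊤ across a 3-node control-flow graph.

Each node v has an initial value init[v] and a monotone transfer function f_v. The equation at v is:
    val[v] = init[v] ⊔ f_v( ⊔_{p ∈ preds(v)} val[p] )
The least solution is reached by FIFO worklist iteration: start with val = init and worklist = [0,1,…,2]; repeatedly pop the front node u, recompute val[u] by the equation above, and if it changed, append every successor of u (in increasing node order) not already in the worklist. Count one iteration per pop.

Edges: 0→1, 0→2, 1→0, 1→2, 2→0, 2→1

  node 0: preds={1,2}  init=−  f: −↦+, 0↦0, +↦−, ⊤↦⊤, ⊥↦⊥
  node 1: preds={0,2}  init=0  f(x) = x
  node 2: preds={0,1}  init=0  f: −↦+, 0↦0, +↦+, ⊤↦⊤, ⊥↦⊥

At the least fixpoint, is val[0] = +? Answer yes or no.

Iteration log — 5 steps:
  step 1. node 0  ⊔preds=0  new=⊤  old=−  +wl: 
  step 2. node 1  ⊔preds=⊤  new=⊤  old=0  +wl: 0
  step 3. node 2  ⊔preds=⊤  new=⊤  old=0  +wl: 1
  step 4. node 0  ⊔preds=⊤  new=⊤  stable
  step 5. node 1  ⊔preds=⊤  new=⊤  stable

Least fixpoint reached:
  node 0: ⊤
  node 1: ⊤
  node 2: ⊤

no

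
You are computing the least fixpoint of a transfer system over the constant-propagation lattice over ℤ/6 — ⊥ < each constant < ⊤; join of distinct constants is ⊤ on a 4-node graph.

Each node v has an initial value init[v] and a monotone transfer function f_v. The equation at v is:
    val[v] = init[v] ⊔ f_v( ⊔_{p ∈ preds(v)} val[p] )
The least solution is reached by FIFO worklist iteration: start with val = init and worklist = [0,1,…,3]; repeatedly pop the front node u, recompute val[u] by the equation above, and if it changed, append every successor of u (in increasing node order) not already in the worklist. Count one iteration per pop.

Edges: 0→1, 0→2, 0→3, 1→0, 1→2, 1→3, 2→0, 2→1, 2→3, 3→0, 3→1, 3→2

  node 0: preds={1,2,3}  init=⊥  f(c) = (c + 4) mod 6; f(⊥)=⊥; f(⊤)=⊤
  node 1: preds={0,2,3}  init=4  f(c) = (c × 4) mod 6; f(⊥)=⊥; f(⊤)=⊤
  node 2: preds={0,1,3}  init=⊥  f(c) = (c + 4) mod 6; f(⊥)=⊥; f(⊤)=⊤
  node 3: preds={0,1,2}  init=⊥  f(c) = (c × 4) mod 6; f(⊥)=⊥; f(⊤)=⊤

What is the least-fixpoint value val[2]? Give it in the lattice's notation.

⊤

Trace (8 dequeues):
  [1] u=0 | in 4 | out 2 | prev ⊥ | push {}
  [2] u=1 | in 2 | out ⊤ | prev 4 | push {0}
  [3] u=2 | in ⊤ | out ⊤ | prev ⊥ | push {1}
  [4] u=3 | in ⊤ | out ⊤ | prev ⊥ | push {2}
  [5] u=0 | in ⊤ | out ⊤ | prev 2 | push {3}
  [6] u=1 | in ⊤ | out ⊤ | ==
  [7] u=2 | in ⊤ | out ⊤ | ==
  [8] u=3 | in ⊤ | out ⊤ | ==

Converged values:
  [0] ⊤
  [1] ⊤
  [2] ⊤
  [3] ⊤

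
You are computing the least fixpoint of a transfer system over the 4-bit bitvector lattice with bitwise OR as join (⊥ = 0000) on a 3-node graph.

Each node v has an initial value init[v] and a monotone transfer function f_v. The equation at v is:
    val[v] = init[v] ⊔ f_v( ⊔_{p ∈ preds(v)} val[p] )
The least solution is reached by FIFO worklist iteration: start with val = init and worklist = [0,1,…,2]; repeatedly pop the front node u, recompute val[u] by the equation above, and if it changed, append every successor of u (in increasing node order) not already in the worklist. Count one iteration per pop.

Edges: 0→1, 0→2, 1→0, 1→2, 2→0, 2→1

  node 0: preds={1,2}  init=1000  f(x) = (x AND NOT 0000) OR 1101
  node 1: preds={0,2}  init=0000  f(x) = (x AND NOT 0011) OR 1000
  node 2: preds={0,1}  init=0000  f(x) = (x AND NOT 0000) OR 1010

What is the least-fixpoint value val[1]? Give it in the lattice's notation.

Iteration log — 6 steps:
  step 1. node 0  ⊔preds=0000  new=1101  old=1000  +wl: 
  step 2. node 1  ⊔preds=1101  new=1100  old=0000  +wl: 0
  step 3. node 2  ⊔preds=1101  new=1111  old=0000  +wl: 1
  step 4. node 0  ⊔preds=1111  new=1111  old=1101  +wl: 2
  step 5. node 1  ⊔preds=1111  new=1100  stable
  step 6. node 2  ⊔preds=1111  new=1111  stable

Least fixpoint reached:
  node 0: 1111
  node 1: 1100
  node 2: 1111

1100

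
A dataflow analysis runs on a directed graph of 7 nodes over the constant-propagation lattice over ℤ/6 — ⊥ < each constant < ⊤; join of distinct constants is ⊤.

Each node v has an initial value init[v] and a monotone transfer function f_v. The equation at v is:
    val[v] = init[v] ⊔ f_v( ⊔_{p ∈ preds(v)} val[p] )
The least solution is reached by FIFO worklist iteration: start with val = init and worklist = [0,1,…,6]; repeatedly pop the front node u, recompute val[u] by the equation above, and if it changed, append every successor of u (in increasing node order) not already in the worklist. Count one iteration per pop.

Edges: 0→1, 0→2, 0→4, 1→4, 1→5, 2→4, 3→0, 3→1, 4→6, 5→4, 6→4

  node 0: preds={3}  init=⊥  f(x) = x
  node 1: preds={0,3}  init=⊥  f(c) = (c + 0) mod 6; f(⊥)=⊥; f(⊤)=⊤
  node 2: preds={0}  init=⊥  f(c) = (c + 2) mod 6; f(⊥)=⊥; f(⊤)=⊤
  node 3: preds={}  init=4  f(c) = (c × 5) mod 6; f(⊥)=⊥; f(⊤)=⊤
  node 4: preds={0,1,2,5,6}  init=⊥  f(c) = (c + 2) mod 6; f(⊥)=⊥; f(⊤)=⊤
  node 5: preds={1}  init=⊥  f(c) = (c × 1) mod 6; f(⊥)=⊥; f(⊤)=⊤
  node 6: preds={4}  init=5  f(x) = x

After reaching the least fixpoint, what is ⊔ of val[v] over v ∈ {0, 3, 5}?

Iteration log — 8 steps:
  step 1. node 0  ⊔preds=4  new=4  old=⊥  +wl: 
  step 2. node 1  ⊔preds=4  new=4  old=⊥  +wl: 
  step 3. node 2  ⊔preds=4  new=0  old=⊥  +wl: 
  step 4. node 3  ⊔preds=⊥  new=4  stable
  step 5. node 4  ⊔preds=⊤  new=⊤  old=⊥  +wl: 
  step 6. node 5  ⊔preds=4  new=4  old=⊥  +wl: 4
  step 7. node 6  ⊔preds=⊤  new=⊤  old=5  +wl: 
  step 8. node 4  ⊔preds=⊤  new=⊤  stable

Least fixpoint reached:
  node 0: 4
  node 1: 4
  node 2: 0
  node 3: 4
  node 4: ⊤
  node 5: 4
  node 6: ⊤

4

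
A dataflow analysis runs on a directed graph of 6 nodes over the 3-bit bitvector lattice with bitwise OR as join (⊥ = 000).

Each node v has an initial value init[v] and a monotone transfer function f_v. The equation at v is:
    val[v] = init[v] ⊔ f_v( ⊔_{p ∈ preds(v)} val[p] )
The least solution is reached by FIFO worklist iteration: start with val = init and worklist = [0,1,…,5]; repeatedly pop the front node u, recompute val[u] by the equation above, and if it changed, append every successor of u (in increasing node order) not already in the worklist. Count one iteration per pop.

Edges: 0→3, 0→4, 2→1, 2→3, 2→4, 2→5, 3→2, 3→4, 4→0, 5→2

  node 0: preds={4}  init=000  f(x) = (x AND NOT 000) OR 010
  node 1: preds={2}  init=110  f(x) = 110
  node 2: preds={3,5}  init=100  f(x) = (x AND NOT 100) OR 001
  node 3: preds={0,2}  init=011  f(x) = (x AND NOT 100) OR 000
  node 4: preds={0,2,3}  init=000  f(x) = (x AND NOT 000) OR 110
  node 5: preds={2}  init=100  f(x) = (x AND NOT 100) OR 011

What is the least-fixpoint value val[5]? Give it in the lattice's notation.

111

Trace (11 dequeues):
  [1] u=0 | in 000 | out 010 | prev 000 | push {}
  [2] u=1 | in 100 | out 110 | ==
  [3] u=2 | in 111 | out 111 | prev 100 | push {1}
  [4] u=3 | in 111 | out 011 | ==
  [5] u=4 | in 111 | out 111 | prev 000 | push {0}
  [6] u=5 | in 111 | out 111 | prev 100 | push {2}
  [7] u=1 | in 111 | out 110 | ==
  [8] u=0 | in 111 | out 111 | prev 010 | push {3,4}
  [9] u=2 | in 111 | out 111 | ==
  [10] u=3 | in 111 | out 011 | ==
  [11] u=4 | in 111 | out 111 | ==

Converged values:
  [0] 111
  [1] 110
  [2] 111
  [3] 011
  [4] 111
  [5] 111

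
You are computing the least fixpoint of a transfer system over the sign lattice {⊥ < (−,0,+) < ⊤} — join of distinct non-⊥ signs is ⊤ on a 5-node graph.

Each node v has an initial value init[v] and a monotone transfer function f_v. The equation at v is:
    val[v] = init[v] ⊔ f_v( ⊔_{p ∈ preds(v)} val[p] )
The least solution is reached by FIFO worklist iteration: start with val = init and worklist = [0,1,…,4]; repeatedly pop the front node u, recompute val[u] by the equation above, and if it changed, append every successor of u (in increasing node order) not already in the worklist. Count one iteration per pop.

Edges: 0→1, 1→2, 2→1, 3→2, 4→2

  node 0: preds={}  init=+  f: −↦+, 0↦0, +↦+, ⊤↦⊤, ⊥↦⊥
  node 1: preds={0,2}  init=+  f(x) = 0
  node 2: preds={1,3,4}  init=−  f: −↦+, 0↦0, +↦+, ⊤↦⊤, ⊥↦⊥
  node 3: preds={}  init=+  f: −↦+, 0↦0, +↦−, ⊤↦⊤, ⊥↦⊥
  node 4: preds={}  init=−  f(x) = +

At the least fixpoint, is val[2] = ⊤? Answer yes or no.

Trace (7 dequeues):
  [1] u=0 | in ⊥ | out + | ==
  [2] u=1 | in ⊤ | out ⊤ | prev + | push {}
  [3] u=2 | in ⊤ | out ⊤ | prev − | push {1}
  [4] u=3 | in ⊥ | out + | ==
  [5] u=4 | in ⊥ | out ⊤ | prev − | push {2}
  [6] u=1 | in ⊤ | out ⊤ | ==
  [7] u=2 | in ⊤ | out ⊤ | ==

Converged values:
  [0] +
  [1] ⊤
  [2] ⊤
  [3] +
  [4] ⊤

yes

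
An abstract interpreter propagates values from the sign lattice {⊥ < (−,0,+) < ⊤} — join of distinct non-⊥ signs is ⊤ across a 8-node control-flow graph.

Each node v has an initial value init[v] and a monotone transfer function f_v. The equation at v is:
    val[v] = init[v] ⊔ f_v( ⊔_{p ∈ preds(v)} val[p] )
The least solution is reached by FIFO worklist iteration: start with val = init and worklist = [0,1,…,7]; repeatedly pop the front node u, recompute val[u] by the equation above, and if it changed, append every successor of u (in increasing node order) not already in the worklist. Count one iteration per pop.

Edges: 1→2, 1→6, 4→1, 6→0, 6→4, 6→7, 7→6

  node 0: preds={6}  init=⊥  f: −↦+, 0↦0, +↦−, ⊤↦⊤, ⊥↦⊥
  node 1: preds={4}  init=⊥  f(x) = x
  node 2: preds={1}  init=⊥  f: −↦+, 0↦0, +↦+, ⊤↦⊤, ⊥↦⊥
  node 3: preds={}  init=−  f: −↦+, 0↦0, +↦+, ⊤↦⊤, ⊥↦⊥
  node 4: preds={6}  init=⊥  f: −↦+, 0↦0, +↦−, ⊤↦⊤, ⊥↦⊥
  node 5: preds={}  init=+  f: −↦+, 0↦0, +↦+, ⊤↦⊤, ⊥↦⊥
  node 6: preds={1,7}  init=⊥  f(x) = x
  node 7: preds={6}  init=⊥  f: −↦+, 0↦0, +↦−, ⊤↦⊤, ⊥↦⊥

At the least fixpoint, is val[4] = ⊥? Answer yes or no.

yes

Trace (8 dequeues):
  [1] u=0 | in ⊥ | out ⊥ | ==
  [2] u=1 | in ⊥ | out ⊥ | ==
  [3] u=2 | in ⊥ | out ⊥ | ==
  [4] u=3 | in ⊥ | out − | ==
  [5] u=4 | in ⊥ | out ⊥ | ==
  [6] u=5 | in ⊥ | out + | ==
  [7] u=6 | in ⊥ | out ⊥ | ==
  [8] u=7 | in ⊥ | out ⊥ | ==

Converged values:
  [0] ⊥
  [1] ⊥
  [2] ⊥
  [3] −
  [4] ⊥
  [5] +
  [6] ⊥
  [7] ⊥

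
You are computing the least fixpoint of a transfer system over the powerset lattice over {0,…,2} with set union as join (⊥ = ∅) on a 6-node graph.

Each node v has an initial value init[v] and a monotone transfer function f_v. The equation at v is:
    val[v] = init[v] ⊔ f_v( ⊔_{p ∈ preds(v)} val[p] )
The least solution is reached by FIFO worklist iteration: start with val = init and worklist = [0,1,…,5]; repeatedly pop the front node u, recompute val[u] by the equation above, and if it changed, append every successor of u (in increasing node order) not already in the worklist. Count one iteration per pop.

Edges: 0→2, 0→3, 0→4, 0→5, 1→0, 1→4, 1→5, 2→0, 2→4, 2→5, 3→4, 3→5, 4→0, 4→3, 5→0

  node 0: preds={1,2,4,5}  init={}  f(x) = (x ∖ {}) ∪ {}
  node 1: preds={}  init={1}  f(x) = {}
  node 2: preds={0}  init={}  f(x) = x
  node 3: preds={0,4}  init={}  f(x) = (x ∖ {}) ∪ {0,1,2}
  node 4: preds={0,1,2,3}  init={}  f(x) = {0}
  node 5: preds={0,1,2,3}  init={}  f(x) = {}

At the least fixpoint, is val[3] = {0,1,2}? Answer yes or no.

yes

Trace (12 dequeues):
  [1] u=0 | in {1} | out {1} | prev {} | push {}
  [2] u=1 | in {} | out {1} | ==
  [3] u=2 | in {1} | out {1} | prev {} | push {0}
  [4] u=3 | in {1} | out {0,1,2} | prev {} | push {}
  [5] u=4 | in {0,1,2} | out {0} | prev {} | push {3}
  [6] u=5 | in {0,1,2} | out {} | ==
  [7] u=0 | in {0,1} | out {0,1} | prev {1} | push {2,4,5}
  [8] u=3 | in {0,1} | out {0,1,2} | ==
  [9] u=2 | in {0,1} | out {0,1} | prev {1} | push {0}
  [10] u=4 | in {0,1,2} | out {0} | ==
  [11] u=5 | in {0,1,2} | out {} | ==
  [12] u=0 | in {0,1} | out {0,1} | ==

Converged values:
  [0] {0,1}
  [1] {1}
  [2] {0,1}
  [3] {0,1,2}
  [4] {0}
  [5] {}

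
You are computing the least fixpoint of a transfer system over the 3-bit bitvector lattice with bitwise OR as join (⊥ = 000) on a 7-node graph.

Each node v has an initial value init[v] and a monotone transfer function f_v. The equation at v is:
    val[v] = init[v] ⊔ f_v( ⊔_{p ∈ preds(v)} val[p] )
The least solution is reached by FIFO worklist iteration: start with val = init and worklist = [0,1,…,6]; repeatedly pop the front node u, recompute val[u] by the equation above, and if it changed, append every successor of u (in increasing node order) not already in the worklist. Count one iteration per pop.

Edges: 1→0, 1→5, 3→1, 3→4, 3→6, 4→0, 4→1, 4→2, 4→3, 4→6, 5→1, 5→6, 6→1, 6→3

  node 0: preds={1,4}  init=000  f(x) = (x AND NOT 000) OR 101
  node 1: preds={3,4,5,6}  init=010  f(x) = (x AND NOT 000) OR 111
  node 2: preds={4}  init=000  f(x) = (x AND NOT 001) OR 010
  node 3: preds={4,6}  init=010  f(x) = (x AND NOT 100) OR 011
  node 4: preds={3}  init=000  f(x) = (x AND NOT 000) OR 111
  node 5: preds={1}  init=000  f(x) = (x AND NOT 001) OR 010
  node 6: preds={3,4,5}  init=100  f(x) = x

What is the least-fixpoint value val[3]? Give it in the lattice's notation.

Iteration log — 11 steps:
  step 1. node 0  ⊔preds=010  new=111  old=000  +wl: 
  step 2. node 1  ⊔preds=110  new=111  old=010  +wl: 0
  step 3. node 2  ⊔preds=000  new=010  old=000  +wl: 
  step 4. node 3  ⊔preds=100  new=011  old=010  +wl: 1
  step 5. node 4  ⊔preds=011  new=111  old=000  +wl: 2,3
  step 6. node 5  ⊔preds=111  new=110  old=000  +wl: 
  step 7. node 6  ⊔preds=111  new=111  old=100  +wl: 
  step 8. node 0  ⊔preds=111  new=111  stable
  step 9. node 1  ⊔preds=111  new=111  stable
  step 10. node 2  ⊔preds=111  new=110  old=010  +wl: 
  step 11. node 3  ⊔preds=111  new=011  stable

Least fixpoint reached:
  node 0: 111
  node 1: 111
  node 2: 110
  node 3: 011
  node 4: 111
  node 5: 110
  node 6: 111

011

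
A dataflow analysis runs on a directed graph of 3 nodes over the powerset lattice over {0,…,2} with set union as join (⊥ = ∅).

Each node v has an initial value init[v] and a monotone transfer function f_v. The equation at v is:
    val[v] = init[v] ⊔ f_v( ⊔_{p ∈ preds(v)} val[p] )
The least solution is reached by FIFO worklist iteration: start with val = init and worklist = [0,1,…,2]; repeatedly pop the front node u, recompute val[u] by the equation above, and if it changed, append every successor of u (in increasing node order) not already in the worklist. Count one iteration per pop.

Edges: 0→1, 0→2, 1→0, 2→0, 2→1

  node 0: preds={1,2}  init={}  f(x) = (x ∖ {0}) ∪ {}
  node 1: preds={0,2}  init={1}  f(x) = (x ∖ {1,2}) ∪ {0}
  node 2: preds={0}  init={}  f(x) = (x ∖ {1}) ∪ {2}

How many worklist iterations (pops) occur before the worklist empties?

Worklist (6 pops):
  #1 pop 0: in={1} → {1} (was {}); enqueue []
  #2 pop 1: in={1} → {0,1} (was {1}); enqueue [0]
  #3 pop 2: in={1} → {2} (was {}); enqueue [1]
  #4 pop 0: in={0,1,2} → {1,2} (was {1}); enqueue [2]
  #5 pop 1: in={1,2} → {0,1} (no change)
  #6 pop 2: in={1,2} → {2} (no change)

Fixpoint:
  val[0] = {1,2}
  val[1] = {0,1}
  val[2] = {2}

6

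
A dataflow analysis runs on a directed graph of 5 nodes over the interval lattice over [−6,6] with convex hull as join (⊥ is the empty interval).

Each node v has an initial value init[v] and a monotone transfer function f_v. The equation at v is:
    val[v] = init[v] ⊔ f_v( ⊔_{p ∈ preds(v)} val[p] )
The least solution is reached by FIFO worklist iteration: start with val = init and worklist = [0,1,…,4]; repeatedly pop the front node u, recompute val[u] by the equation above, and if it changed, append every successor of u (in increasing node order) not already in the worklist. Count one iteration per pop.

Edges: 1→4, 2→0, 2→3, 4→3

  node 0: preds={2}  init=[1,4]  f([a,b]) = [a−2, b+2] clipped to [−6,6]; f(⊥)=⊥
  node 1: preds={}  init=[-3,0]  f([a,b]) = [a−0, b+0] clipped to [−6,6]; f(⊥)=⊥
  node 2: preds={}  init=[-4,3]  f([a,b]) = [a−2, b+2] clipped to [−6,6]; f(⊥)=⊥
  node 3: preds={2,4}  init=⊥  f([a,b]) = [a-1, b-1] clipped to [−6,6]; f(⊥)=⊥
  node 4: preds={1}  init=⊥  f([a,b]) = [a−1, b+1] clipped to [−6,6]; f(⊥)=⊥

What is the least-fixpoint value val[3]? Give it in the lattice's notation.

[-5,2]

Iteration log — 6 steps:
  step 1. node 0  ⊔preds=[-4,3]  new=[-6,5]  old=[1,4]  +wl: 
  step 2. node 1  ⊔preds=⊥  new=[-3,0]  stable
  step 3. node 2  ⊔preds=⊥  new=[-4,3]  stable
  step 4. node 3  ⊔preds=[-4,3]  new=[-5,2]  old=⊥  +wl: 
  step 5. node 4  ⊔preds=[-3,0]  new=[-4,1]  old=⊥  +wl: 3
  step 6. node 3  ⊔preds=[-4,3]  new=[-5,2]  stable

Least fixpoint reached:
  node 0: [-6,5]
  node 1: [-3,0]
  node 2: [-4,3]
  node 3: [-5,2]
  node 4: [-4,1]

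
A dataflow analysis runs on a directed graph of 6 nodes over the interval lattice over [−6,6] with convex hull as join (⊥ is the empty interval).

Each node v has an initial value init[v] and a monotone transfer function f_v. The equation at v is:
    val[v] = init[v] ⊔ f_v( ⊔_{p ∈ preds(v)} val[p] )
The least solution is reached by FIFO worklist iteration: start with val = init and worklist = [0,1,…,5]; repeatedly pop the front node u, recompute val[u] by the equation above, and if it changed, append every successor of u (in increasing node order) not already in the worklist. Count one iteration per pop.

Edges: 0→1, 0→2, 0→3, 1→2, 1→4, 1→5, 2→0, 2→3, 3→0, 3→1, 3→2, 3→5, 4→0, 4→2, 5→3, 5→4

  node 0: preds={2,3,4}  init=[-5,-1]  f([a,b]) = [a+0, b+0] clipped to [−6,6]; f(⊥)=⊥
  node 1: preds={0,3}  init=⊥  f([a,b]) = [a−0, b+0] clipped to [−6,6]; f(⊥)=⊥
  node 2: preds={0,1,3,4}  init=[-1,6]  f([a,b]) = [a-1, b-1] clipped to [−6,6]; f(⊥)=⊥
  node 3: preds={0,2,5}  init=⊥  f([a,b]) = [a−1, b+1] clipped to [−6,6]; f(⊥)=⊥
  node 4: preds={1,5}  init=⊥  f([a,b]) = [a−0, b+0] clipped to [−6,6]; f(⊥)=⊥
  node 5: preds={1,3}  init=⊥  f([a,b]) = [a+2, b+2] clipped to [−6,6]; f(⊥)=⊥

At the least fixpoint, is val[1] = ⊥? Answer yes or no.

Worklist (14 pops):
  #1 pop 0: in=[-1,6] → [-5,6] (was [-5,-1]); enqueue []
  #2 pop 1: in=[-5,6] → [-5,6] (was ⊥); enqueue []
  #3 pop 2: in=[-5,6] → [-6,6] (was [-1,6]); enqueue [0]
  #4 pop 3: in=[-6,6] → [-6,6] (was ⊥); enqueue [1,2]
  #5 pop 4: in=[-5,6] → [-5,6] (was ⊥); enqueue []
  #6 pop 5: in=[-6,6] → [-4,6] (was ⊥); enqueue [3,4]
  #7 pop 0: in=[-6,6] → [-6,6] (was [-5,6]); enqueue []
  #8 pop 1: in=[-6,6] → [-6,6] (was [-5,6]); enqueue [5]
  #9 pop 2: in=[-6,6] → [-6,6] (no change)
  #10 pop 3: in=[-6,6] → [-6,6] (no change)
  #11 pop 4: in=[-6,6] → [-6,6] (was [-5,6]); enqueue [0,2]
  #12 pop 5: in=[-6,6] → [-4,6] (no change)
  #13 pop 0: in=[-6,6] → [-6,6] (no change)
  #14 pop 2: in=[-6,6] → [-6,6] (no change)

Fixpoint:
  val[0] = [-6,6]
  val[1] = [-6,6]
  val[2] = [-6,6]
  val[3] = [-6,6]
  val[4] = [-6,6]
  val[5] = [-4,6]

no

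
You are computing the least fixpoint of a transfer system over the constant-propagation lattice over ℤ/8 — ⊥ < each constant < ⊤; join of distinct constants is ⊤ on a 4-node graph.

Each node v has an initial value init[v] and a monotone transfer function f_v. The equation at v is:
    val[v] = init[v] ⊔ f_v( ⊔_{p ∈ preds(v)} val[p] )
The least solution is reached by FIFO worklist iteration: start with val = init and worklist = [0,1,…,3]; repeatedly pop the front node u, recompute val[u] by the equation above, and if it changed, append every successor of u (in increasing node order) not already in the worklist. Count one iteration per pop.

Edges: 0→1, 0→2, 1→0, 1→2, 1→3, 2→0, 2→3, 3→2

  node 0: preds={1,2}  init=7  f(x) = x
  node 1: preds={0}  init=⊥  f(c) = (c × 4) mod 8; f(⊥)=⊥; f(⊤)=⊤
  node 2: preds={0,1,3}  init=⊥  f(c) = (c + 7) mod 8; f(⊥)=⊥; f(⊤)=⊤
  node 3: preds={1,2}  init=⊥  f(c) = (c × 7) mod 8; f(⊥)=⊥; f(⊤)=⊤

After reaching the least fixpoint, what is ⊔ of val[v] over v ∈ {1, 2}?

Trace (10 dequeues):
  [1] u=0 | in ⊥ | out 7 | ==
  [2] u=1 | in 7 | out 4 | prev ⊥ | push {0}
  [3] u=2 | in ⊤ | out ⊤ | prev ⊥ | push {}
  [4] u=3 | in ⊤ | out ⊤ | prev ⊥ | push {2}
  [5] u=0 | in ⊤ | out ⊤ | prev 7 | push {1}
  [6] u=2 | in ⊤ | out ⊤ | ==
  [7] u=1 | in ⊤ | out ⊤ | prev 4 | push {0,2,3}
  [8] u=0 | in ⊤ | out ⊤ | ==
  [9] u=2 | in ⊤ | out ⊤ | ==
  [10] u=3 | in ⊤ | out ⊤ | ==

Converged values:
  [0] ⊤
  [1] ⊤
  [2] ⊤
  [3] ⊤

⊤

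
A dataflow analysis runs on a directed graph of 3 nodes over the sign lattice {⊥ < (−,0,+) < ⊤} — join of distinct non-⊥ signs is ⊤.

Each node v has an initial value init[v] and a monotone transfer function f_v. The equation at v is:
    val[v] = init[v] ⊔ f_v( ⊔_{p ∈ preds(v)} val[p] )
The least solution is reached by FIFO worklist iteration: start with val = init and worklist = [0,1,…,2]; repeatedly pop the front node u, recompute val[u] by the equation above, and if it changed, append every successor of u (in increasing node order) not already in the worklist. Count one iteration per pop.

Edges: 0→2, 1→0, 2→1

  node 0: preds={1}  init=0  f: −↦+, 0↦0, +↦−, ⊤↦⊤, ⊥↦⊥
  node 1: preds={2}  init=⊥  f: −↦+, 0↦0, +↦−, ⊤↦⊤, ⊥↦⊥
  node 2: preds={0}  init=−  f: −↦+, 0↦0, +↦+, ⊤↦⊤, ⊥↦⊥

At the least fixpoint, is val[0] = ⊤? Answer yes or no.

yes

Worklist (7 pops):
  #1 pop 0: in=⊥ → 0 (no change)
  #2 pop 1: in=− → + (was ⊥); enqueue [0]
  #3 pop 2: in=0 → ⊤ (was −); enqueue [1]
  #4 pop 0: in=+ → ⊤ (was 0); enqueue [2]
  #5 pop 1: in=⊤ → ⊤ (was +); enqueue [0]
  #6 pop 2: in=⊤ → ⊤ (no change)
  #7 pop 0: in=⊤ → ⊤ (no change)

Fixpoint:
  val[0] = ⊤
  val[1] = ⊤
  val[2] = ⊤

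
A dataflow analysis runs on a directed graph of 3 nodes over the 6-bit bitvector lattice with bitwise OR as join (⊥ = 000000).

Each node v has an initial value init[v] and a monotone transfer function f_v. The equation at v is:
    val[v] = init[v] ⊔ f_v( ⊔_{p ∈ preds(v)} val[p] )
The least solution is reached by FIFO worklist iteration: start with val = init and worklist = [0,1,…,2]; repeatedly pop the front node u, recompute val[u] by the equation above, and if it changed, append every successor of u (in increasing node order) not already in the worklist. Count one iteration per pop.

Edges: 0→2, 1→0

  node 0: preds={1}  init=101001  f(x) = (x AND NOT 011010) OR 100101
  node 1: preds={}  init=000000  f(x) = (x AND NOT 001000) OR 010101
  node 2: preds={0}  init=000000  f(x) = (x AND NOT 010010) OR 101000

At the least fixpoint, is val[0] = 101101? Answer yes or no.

Trace (4 dequeues):
  [1] u=0 | in 000000 | out 101101 | prev 101001 | push {}
  [2] u=1 | in 000000 | out 010101 | prev 000000 | push {0}
  [3] u=2 | in 101101 | out 101101 | prev 000000 | push {}
  [4] u=0 | in 010101 | out 101101 | ==

Converged values:
  [0] 101101
  [1] 010101
  [2] 101101

yes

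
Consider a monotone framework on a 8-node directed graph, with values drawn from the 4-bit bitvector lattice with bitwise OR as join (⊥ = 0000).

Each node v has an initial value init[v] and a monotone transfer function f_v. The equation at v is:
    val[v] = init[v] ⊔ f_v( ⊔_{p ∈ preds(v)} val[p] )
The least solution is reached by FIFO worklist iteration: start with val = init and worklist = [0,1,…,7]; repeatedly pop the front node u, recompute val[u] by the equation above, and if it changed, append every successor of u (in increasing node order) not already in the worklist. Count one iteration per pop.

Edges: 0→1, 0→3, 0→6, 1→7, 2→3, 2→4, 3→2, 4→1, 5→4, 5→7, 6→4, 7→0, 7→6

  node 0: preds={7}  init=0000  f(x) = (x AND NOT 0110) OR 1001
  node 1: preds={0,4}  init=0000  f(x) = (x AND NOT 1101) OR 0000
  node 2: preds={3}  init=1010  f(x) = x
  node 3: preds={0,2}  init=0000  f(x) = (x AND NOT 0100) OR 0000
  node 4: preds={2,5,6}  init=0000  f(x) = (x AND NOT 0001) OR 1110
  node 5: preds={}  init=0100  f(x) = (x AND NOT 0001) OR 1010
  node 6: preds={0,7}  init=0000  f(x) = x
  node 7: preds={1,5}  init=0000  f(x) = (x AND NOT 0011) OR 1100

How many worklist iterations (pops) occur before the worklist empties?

16

Trace (16 dequeues):
  [1] u=0 | in 0000 | out 1001 | prev 0000 | push {}
  [2] u=1 | in 1001 | out 0000 | ==
  [3] u=2 | in 0000 | out 1010 | ==
  [4] u=3 | in 1011 | out 1011 | prev 0000 | push {2}
  [5] u=4 | in 1110 | out 1110 | prev 0000 | push {1}
  [6] u=5 | in 0000 | out 1110 | prev 0100 | push {4}
  [7] u=6 | in 1001 | out 1001 | prev 0000 | push {}
  [8] u=7 | in 1110 | out 1100 | prev 0000 | push {0,6}
  [9] u=2 | in 1011 | out 1011 | prev 1010 | push {3}
  [10] u=1 | in 1111 | out 0010 | prev 0000 | push {7}
  [11] u=4 | in 1111 | out 1110 | ==
  [12] u=0 | in 1100 | out 1001 | ==
  [13] u=6 | in 1101 | out 1101 | prev 1001 | push {4}
  [14] u=3 | in 1011 | out 1011 | ==
  [15] u=7 | in 1110 | out 1100 | ==
  [16] u=4 | in 1111 | out 1110 | ==

Converged values:
  [0] 1001
  [1] 0010
  [2] 1011
  [3] 1011
  [4] 1110
  [5] 1110
  [6] 1101
  [7] 1100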